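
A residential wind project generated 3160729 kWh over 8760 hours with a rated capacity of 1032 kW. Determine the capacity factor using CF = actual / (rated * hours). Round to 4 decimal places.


Capacity factor = actual output / maximum possible output
Maximum possible = rated * hours = 1032 * 8760 = 9040320 kWh
CF = 3160729 / 9040320
CF = 0.3496

0.3496


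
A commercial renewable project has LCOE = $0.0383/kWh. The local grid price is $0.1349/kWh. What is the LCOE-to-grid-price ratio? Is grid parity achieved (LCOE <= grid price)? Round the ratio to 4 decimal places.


Compare LCOE to grid price:
  LCOE = $0.0383/kWh, Grid price = $0.1349/kWh
  Ratio = LCOE / grid_price = 0.0383 / 0.1349 = 0.2839
  Grid parity achieved (ratio <= 1)? yes

0.2839


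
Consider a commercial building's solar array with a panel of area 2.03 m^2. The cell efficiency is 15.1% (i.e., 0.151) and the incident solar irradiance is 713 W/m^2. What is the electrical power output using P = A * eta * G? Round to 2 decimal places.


Use the solar power formula P = A * eta * G.
Given: A = 2.03 m^2, eta = 0.151, G = 713 W/m^2
P = 2.03 * 0.151 * 713
P = 218.56 W

218.56


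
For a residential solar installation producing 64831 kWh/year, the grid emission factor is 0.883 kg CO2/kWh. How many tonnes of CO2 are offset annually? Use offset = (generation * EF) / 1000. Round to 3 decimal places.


CO2 offset in kg = generation * emission_factor
CO2 offset = 64831 * 0.883 = 57245.77 kg
Convert to tonnes:
  CO2 offset = 57245.77 / 1000 = 57.246 tonnes

57.246


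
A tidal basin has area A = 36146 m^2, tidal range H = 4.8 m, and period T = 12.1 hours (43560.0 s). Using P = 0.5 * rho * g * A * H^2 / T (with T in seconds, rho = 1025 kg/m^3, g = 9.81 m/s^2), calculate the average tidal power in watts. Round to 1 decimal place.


Convert period to seconds: T = 12.1 * 3600 = 43560.0 s
H^2 = 4.8^2 = 23.04
P = 0.5 * rho * g * A * H^2 / T
P = 0.5 * 1025 * 9.81 * 36146 * 23.04 / 43560.0
P = 96120.9 W

96120.9


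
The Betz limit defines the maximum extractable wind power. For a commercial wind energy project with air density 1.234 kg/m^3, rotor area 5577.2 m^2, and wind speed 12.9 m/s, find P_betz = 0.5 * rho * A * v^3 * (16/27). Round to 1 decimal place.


The Betz coefficient Cp_max = 16/27 = 0.5926
v^3 = 12.9^3 = 2146.689
P_betz = 0.5 * rho * A * v^3 * Cp_max
P_betz = 0.5 * 1.234 * 5577.2 * 2146.689 * 0.5926
P_betz = 4377505.8 W

4377505.8


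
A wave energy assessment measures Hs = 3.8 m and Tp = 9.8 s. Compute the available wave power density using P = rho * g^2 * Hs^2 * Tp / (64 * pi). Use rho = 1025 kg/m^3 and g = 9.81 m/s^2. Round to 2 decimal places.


Apply wave power formula:
  g^2 = 9.81^2 = 96.2361
  Hs^2 = 3.8^2 = 14.44
  Numerator = rho * g^2 * Hs^2 * Tp = 1025 * 96.2361 * 14.44 * 9.8 = 13959027.06
  Denominator = 64 * pi = 201.0619
  P = 13959027.06 / 201.0619 = 69426.50 W/m

69426.50


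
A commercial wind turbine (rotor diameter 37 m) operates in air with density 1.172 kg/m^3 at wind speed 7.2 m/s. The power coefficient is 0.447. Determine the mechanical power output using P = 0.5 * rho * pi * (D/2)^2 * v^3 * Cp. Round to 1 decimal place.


Step 1 -- Compute swept area:
  A = pi * (D/2)^2 = pi * (37/2)^2 = 1075.21 m^2
Step 2 -- Apply wind power equation:
  P = 0.5 * rho * A * v^3 * Cp
  v^3 = 7.2^3 = 373.248
  P = 0.5 * 1.172 * 1075.21 * 373.248 * 0.447
  P = 105122.6 W

105122.6


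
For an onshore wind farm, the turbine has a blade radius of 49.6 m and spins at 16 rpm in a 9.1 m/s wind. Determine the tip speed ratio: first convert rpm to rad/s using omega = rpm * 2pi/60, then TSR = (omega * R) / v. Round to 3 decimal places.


Convert rotational speed to rad/s:
  omega = 16 * 2 * pi / 60 = 1.6755 rad/s
Compute tip speed:
  v_tip = omega * R = 1.6755 * 49.6 = 83.106 m/s
Tip speed ratio:
  TSR = v_tip / v_wind = 83.106 / 9.1 = 9.132

9.132


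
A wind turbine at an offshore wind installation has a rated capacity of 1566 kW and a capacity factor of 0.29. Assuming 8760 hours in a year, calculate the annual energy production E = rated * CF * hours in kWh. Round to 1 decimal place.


Annual energy = rated_kW * capacity_factor * hours_per_year
Given: P_rated = 1566 kW, CF = 0.29, hours = 8760
E = 1566 * 0.29 * 8760
E = 3978266.4 kWh

3978266.4


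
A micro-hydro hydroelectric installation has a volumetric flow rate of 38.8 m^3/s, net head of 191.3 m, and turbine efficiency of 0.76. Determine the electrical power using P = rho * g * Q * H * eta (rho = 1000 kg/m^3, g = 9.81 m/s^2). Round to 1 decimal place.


Apply the hydropower formula P = rho * g * Q * H * eta
rho * g = 1000 * 9.81 = 9810.0
P = 9810.0 * 38.8 * 191.3 * 0.76
P = 55338743.7 W

55338743.7


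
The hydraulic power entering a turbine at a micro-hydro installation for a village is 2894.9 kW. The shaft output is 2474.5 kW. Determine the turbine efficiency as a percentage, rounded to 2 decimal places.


Turbine efficiency = (output power / input power) * 100
eta = (2474.5 / 2894.9) * 100
eta = 85.48%

85.48


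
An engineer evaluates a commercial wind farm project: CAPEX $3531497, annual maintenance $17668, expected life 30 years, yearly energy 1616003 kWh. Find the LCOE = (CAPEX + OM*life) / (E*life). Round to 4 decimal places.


Total cost = CAPEX + OM * lifetime = 3531497 + 17668 * 30 = 3531497 + 530040 = 4061537
Total generation = annual * lifetime = 1616003 * 30 = 48480090 kWh
LCOE = 4061537 / 48480090
LCOE = 0.0838 $/kWh

0.0838


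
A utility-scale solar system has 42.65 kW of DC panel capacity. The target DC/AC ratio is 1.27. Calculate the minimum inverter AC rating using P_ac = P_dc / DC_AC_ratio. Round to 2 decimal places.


The inverter AC capacity is determined by the DC/AC ratio.
Given: P_dc = 42.65 kW, DC/AC ratio = 1.27
P_ac = P_dc / ratio = 42.65 / 1.27
P_ac = 33.58 kW

33.58


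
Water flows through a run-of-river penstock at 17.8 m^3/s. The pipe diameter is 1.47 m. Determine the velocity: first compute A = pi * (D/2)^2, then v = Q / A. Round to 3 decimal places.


Compute pipe cross-sectional area:
  A = pi * (D/2)^2 = pi * (1.47/2)^2 = 1.6972 m^2
Calculate velocity:
  v = Q / A = 17.8 / 1.6972
  v = 10.488 m/s

10.488


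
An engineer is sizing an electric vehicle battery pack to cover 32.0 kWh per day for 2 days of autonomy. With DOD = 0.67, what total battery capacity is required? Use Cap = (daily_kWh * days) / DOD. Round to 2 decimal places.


Total energy needed = daily * days = 32.0 * 2 = 64.0 kWh
Account for depth of discharge:
  Cap = total_energy / DOD = 64.0 / 0.67
  Cap = 95.52 kWh

95.52


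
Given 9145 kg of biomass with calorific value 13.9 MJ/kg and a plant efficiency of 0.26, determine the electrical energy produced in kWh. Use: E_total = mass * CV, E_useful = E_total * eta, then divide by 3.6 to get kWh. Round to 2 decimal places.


Total energy = mass * CV = 9145 * 13.9 = 127115.5 MJ
Useful energy = total * eta = 127115.5 * 0.26 = 33050.03 MJ
Convert to kWh: 33050.03 / 3.6
Useful energy = 9180.56 kWh

9180.56


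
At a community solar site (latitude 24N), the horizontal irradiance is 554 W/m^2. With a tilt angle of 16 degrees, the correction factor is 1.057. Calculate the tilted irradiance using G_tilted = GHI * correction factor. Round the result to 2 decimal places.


Identify the given values:
  GHI = 554 W/m^2, tilt correction factor = 1.057
Apply the formula G_tilted = GHI * factor:
  G_tilted = 554 * 1.057
  G_tilted = 585.58 W/m^2

585.58


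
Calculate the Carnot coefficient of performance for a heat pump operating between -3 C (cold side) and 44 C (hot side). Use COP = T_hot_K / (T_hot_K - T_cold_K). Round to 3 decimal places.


Convert to Kelvin:
  T_hot = 44 + 273.15 = 317.15 K
  T_cold = -3 + 273.15 = 270.15 K
Apply Carnot COP formula:
  COP = T_hot_K / (T_hot_K - T_cold_K) = 317.15 / 47.0
  COP = 6.748

6.748


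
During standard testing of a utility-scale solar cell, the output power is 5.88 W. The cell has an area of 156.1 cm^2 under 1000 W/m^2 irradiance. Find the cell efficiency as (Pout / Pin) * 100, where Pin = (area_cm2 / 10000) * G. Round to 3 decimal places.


First compute the input power:
  Pin = area_cm2 / 10000 * G = 156.1 / 10000 * 1000 = 15.61 W
Then compute efficiency:
  Efficiency = (Pout / Pin) * 100 = (5.88 / 15.61) * 100
  Efficiency = 37.668%

37.668


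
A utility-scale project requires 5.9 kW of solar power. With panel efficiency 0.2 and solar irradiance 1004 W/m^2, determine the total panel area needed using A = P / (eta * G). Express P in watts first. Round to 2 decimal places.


Convert target power to watts: P = 5.9 * 1000 = 5900.0 W
Compute denominator: eta * G = 0.2 * 1004 = 200.8
Required area A = P / (eta * G) = 5900.0 / 200.8
A = 29.38 m^2

29.38


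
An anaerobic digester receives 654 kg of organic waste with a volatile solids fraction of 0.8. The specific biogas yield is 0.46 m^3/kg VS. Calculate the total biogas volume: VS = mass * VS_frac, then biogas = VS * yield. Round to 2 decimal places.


Compute volatile solids:
  VS = mass * VS_fraction = 654 * 0.8 = 523.2 kg
Calculate biogas volume:
  Biogas = VS * specific_yield = 523.2 * 0.46
  Biogas = 240.67 m^3

240.67


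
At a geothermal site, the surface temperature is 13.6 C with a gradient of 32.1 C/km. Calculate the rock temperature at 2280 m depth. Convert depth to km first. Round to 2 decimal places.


Convert depth to km: 2280 / 1000 = 2.28 km
Temperature increase = gradient * depth_km = 32.1 * 2.28 = 73.19 C
Temperature at depth = T_surface + delta_T = 13.6 + 73.19
T = 86.79 C

86.79


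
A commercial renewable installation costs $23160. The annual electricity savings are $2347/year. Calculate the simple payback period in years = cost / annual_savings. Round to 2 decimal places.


Simple payback period = initial cost / annual savings
Payback = 23160 / 2347
Payback = 9.87 years

9.87


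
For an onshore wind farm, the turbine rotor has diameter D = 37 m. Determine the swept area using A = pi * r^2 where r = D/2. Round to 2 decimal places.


Compute the rotor radius:
  r = D / 2 = 37 / 2 = 18.5 m
Calculate swept area:
  A = pi * r^2 = pi * 18.5^2
  A = 1075.21 m^2

1075.21


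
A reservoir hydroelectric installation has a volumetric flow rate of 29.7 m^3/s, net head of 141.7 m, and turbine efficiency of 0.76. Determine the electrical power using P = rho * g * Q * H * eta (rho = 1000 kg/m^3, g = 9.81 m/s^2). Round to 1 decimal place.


Apply the hydropower formula P = rho * g * Q * H * eta
rho * g = 1000 * 9.81 = 9810.0
P = 9810.0 * 29.7 * 141.7 * 0.76
P = 31376818.0 W

31376818.0


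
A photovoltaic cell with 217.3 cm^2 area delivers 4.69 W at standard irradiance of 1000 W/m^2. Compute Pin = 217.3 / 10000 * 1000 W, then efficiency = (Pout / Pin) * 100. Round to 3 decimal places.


First compute the input power:
  Pin = area_cm2 / 10000 * G = 217.3 / 10000 * 1000 = 21.73 W
Then compute efficiency:
  Efficiency = (Pout / Pin) * 100 = (4.69 / 21.73) * 100
  Efficiency = 21.583%

21.583


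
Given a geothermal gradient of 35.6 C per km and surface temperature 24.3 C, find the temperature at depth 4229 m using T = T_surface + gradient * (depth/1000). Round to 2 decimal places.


Convert depth to km: 4229 / 1000 = 4.229 km
Temperature increase = gradient * depth_km = 35.6 * 4.229 = 150.55 C
Temperature at depth = T_surface + delta_T = 24.3 + 150.55
T = 174.85 C

174.85


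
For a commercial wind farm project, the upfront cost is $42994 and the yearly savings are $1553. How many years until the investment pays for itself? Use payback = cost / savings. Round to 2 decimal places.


Simple payback period = initial cost / annual savings
Payback = 42994 / 1553
Payback = 27.68 years

27.68


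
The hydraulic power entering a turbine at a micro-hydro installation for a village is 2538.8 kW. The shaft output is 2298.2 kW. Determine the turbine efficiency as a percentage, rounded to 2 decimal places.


Turbine efficiency = (output power / input power) * 100
eta = (2298.2 / 2538.8) * 100
eta = 90.52%

90.52


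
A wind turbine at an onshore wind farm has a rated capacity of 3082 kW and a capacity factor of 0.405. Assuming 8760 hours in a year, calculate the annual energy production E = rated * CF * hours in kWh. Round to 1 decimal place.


Annual energy = rated_kW * capacity_factor * hours_per_year
Given: P_rated = 3082 kW, CF = 0.405, hours = 8760
E = 3082 * 0.405 * 8760
E = 10934319.6 kWh

10934319.6


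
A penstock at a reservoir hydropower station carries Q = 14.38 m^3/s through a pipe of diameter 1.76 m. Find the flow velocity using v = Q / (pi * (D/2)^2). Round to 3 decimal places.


Compute pipe cross-sectional area:
  A = pi * (D/2)^2 = pi * (1.76/2)^2 = 2.4328 m^2
Calculate velocity:
  v = Q / A = 14.38 / 2.4328
  v = 5.911 m/s

5.911


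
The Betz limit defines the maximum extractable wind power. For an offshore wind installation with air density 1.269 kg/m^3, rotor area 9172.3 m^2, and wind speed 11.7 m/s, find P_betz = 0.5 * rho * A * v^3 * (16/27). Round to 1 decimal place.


The Betz coefficient Cp_max = 16/27 = 0.5926
v^3 = 11.7^3 = 1601.613
P_betz = 0.5 * rho * A * v^3 * Cp_max
P_betz = 0.5 * 1.269 * 9172.3 * 1601.613 * 0.5926
P_betz = 5523618.6 W

5523618.6


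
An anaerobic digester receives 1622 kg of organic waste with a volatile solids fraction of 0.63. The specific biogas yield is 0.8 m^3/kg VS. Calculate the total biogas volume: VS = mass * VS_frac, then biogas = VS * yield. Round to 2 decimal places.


Compute volatile solids:
  VS = mass * VS_fraction = 1622 * 0.63 = 1021.86 kg
Calculate biogas volume:
  Biogas = VS * specific_yield = 1021.86 * 0.8
  Biogas = 817.49 m^3

817.49


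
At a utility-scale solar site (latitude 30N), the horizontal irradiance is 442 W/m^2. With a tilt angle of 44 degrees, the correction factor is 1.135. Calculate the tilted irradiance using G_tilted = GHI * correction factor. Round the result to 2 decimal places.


Identify the given values:
  GHI = 442 W/m^2, tilt correction factor = 1.135
Apply the formula G_tilted = GHI * factor:
  G_tilted = 442 * 1.135
  G_tilted = 501.67 W/m^2

501.67


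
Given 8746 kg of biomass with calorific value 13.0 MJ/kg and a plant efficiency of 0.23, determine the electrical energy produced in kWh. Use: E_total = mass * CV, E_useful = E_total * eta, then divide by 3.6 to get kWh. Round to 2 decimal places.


Total energy = mass * CV = 8746 * 13.0 = 113698.0 MJ
Useful energy = total * eta = 113698.0 * 0.23 = 26150.54 MJ
Convert to kWh: 26150.54 / 3.6
Useful energy = 7264.04 kWh

7264.04


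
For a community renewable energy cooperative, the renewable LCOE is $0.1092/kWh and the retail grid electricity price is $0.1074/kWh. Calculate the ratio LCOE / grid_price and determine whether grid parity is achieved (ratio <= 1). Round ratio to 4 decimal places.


Compare LCOE to grid price:
  LCOE = $0.1092/kWh, Grid price = $0.1074/kWh
  Ratio = LCOE / grid_price = 0.1092 / 0.1074 = 1.0168
  Grid parity achieved (ratio <= 1)? no

1.0168


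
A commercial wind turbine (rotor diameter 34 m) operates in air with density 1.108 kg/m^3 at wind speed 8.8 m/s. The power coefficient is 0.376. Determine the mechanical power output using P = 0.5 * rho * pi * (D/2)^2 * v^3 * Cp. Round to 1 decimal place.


Step 1 -- Compute swept area:
  A = pi * (D/2)^2 = pi * (34/2)^2 = 907.92 m^2
Step 2 -- Apply wind power equation:
  P = 0.5 * rho * A * v^3 * Cp
  v^3 = 8.8^3 = 681.472
  P = 0.5 * 1.108 * 907.92 * 681.472 * 0.376
  P = 128882.3 W

128882.3


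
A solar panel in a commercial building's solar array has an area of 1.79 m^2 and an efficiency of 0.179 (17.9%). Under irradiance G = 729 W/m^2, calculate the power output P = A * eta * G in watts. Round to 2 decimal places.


Use the solar power formula P = A * eta * G.
Given: A = 1.79 m^2, eta = 0.179, G = 729 W/m^2
P = 1.79 * 0.179 * 729
P = 233.58 W

233.58


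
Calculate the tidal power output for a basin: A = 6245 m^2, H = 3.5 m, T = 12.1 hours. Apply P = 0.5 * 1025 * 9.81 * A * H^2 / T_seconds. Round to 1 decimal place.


Convert period to seconds: T = 12.1 * 3600 = 43560.0 s
H^2 = 3.5^2 = 12.25
P = 0.5 * rho * g * A * H^2 / T
P = 0.5 * 1025 * 9.81 * 6245 * 12.25 / 43560.0
P = 8829.7 W

8829.7


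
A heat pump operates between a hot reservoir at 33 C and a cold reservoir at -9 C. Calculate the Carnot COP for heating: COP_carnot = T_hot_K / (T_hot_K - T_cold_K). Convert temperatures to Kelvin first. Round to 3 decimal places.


Convert to Kelvin:
  T_hot = 33 + 273.15 = 306.15 K
  T_cold = -9 + 273.15 = 264.15 K
Apply Carnot COP formula:
  COP = T_hot_K / (T_hot_K - T_cold_K) = 306.15 / 42.0
  COP = 7.289

7.289


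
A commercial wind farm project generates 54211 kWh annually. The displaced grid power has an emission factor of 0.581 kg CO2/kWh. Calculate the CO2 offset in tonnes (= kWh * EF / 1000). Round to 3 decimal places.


CO2 offset in kg = generation * emission_factor
CO2 offset = 54211 * 0.581 = 31496.59 kg
Convert to tonnes:
  CO2 offset = 31496.59 / 1000 = 31.497 tonnes

31.497


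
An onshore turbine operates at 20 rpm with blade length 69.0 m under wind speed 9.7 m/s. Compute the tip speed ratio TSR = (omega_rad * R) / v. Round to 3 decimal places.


Convert rotational speed to rad/s:
  omega = 20 * 2 * pi / 60 = 2.0944 rad/s
Compute tip speed:
  v_tip = omega * R = 2.0944 * 69.0 = 144.513 m/s
Tip speed ratio:
  TSR = v_tip / v_wind = 144.513 / 9.7 = 14.898

14.898


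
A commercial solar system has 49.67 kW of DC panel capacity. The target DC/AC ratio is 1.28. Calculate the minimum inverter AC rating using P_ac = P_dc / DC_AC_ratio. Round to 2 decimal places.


The inverter AC capacity is determined by the DC/AC ratio.
Given: P_dc = 49.67 kW, DC/AC ratio = 1.28
P_ac = P_dc / ratio = 49.67 / 1.28
P_ac = 38.80 kW

38.80


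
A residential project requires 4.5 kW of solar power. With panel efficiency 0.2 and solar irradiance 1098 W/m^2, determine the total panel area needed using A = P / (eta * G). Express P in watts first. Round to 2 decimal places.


Convert target power to watts: P = 4.5 * 1000 = 4500.0 W
Compute denominator: eta * G = 0.2 * 1098 = 219.6
Required area A = P / (eta * G) = 4500.0 / 219.6
A = 20.49 m^2

20.49


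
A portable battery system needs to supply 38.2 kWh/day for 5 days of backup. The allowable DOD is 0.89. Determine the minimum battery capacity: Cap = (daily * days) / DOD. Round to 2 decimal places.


Total energy needed = daily * days = 38.2 * 5 = 191.0 kWh
Account for depth of discharge:
  Cap = total_energy / DOD = 191.0 / 0.89
  Cap = 214.61 kWh

214.61


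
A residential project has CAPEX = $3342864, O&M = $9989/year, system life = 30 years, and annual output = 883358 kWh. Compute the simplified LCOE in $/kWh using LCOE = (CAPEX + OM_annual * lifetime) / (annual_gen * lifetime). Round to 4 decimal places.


Total cost = CAPEX + OM * lifetime = 3342864 + 9989 * 30 = 3342864 + 299670 = 3642534
Total generation = annual * lifetime = 883358 * 30 = 26500740 kWh
LCOE = 3642534 / 26500740
LCOE = 0.1375 $/kWh

0.1375


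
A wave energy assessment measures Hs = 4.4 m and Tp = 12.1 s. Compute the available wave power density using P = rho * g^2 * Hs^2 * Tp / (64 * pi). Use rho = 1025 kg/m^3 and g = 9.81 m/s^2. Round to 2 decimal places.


Apply wave power formula:
  g^2 = 9.81^2 = 96.2361
  Hs^2 = 4.4^2 = 19.36
  Numerator = rho * g^2 * Hs^2 * Tp = 1025 * 96.2361 * 19.36 * 12.1 = 23107480.94
  Denominator = 64 * pi = 201.0619
  P = 23107480.94 / 201.0619 = 114927.18 W/m

114927.18


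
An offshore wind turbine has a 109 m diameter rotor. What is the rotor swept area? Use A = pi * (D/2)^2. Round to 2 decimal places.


Compute the rotor radius:
  r = D / 2 = 109 / 2 = 54.5 m
Calculate swept area:
  A = pi * r^2 = pi * 54.5^2
  A = 9331.32 m^2

9331.32


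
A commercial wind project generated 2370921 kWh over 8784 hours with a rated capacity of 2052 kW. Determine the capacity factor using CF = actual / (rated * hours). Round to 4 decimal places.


Capacity factor = actual output / maximum possible output
Maximum possible = rated * hours = 2052 * 8784 = 18024768 kWh
CF = 2370921 / 18024768
CF = 0.1315

0.1315


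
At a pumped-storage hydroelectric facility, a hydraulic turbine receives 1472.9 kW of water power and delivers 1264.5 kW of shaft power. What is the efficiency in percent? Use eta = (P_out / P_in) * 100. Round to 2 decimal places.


Turbine efficiency = (output power / input power) * 100
eta = (1264.5 / 1472.9) * 100
eta = 85.85%

85.85


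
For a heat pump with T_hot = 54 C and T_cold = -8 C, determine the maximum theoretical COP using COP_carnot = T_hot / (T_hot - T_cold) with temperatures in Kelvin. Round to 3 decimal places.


Convert to Kelvin:
  T_hot = 54 + 273.15 = 327.15 K
  T_cold = -8 + 273.15 = 265.15 K
Apply Carnot COP formula:
  COP = T_hot_K / (T_hot_K - T_cold_K) = 327.15 / 62.0
  COP = 5.277

5.277


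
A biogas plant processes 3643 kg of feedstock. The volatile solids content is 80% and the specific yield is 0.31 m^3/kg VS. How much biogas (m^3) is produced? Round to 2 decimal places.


Compute volatile solids:
  VS = mass * VS_fraction = 3643 * 0.8 = 2914.4 kg
Calculate biogas volume:
  Biogas = VS * specific_yield = 2914.4 * 0.31
  Biogas = 903.46 m^3

903.46


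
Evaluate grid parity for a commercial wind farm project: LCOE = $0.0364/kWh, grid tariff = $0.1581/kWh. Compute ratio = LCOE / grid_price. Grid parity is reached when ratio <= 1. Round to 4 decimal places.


Compare LCOE to grid price:
  LCOE = $0.0364/kWh, Grid price = $0.1581/kWh
  Ratio = LCOE / grid_price = 0.0364 / 0.1581 = 0.2302
  Grid parity achieved (ratio <= 1)? yes

0.2302


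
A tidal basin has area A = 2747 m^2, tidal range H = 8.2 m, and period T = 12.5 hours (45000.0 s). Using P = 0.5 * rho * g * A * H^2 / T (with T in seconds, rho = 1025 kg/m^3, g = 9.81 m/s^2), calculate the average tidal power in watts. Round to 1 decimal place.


Convert period to seconds: T = 12.5 * 3600 = 45000.0 s
H^2 = 8.2^2 = 67.24
P = 0.5 * rho * g * A * H^2 / T
P = 0.5 * 1025 * 9.81 * 2747 * 67.24 / 45000.0
P = 20636.5 W

20636.5


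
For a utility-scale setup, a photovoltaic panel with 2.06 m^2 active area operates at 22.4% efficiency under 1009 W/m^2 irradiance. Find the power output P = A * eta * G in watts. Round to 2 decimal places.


Use the solar power formula P = A * eta * G.
Given: A = 2.06 m^2, eta = 0.224, G = 1009 W/m^2
P = 2.06 * 0.224 * 1009
P = 465.59 W

465.59


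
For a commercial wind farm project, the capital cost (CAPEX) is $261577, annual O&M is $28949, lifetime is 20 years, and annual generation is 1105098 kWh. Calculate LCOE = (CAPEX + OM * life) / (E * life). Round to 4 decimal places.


Total cost = CAPEX + OM * lifetime = 261577 + 28949 * 20 = 261577 + 578980 = 840557
Total generation = annual * lifetime = 1105098 * 20 = 22101960 kWh
LCOE = 840557 / 22101960
LCOE = 0.0380 $/kWh

0.0380


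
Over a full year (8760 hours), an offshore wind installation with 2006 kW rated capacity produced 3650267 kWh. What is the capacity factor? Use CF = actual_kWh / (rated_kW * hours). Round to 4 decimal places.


Capacity factor = actual output / maximum possible output
Maximum possible = rated * hours = 2006 * 8760 = 17572560 kWh
CF = 3650267 / 17572560
CF = 0.2077

0.2077


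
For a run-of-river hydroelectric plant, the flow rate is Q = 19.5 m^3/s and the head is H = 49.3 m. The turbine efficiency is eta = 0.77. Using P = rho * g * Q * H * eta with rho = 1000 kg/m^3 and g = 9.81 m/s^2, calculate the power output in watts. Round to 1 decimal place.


Apply the hydropower formula P = rho * g * Q * H * eta
rho * g = 1000 * 9.81 = 9810.0
P = 9810.0 * 19.5 * 49.3 * 0.77
P = 7261749.5 W

7261749.5


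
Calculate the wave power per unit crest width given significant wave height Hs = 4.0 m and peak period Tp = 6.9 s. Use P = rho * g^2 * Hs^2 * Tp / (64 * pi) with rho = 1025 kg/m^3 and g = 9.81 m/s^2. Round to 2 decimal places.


Apply wave power formula:
  g^2 = 9.81^2 = 96.2361
  Hs^2 = 4.0^2 = 16.0
  Numerator = rho * g^2 * Hs^2 * Tp = 1025 * 96.2361 * 16.0 * 6.9 = 10890077.08
  Denominator = 64 * pi = 201.0619
  P = 10890077.08 / 201.0619 = 54162.80 W/m

54162.80


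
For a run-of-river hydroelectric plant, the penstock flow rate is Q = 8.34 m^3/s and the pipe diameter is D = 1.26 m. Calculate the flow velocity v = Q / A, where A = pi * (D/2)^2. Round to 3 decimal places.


Compute pipe cross-sectional area:
  A = pi * (D/2)^2 = pi * (1.26/2)^2 = 1.2469 m^2
Calculate velocity:
  v = Q / A = 8.34 / 1.2469
  v = 6.689 m/s

6.689


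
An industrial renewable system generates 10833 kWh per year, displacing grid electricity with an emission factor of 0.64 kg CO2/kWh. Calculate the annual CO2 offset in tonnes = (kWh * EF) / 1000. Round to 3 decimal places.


CO2 offset in kg = generation * emission_factor
CO2 offset = 10833 * 0.64 = 6933.12 kg
Convert to tonnes:
  CO2 offset = 6933.12 / 1000 = 6.933 tonnes

6.933


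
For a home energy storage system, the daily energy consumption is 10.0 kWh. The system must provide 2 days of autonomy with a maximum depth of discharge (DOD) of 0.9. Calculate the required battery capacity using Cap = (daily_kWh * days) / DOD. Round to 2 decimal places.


Total energy needed = daily * days = 10.0 * 2 = 20.0 kWh
Account for depth of discharge:
  Cap = total_energy / DOD = 20.0 / 0.9
  Cap = 22.22 kWh

22.22


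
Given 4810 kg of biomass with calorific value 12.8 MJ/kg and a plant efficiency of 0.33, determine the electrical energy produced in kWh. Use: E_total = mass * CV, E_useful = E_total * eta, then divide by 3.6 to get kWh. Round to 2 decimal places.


Total energy = mass * CV = 4810 * 12.8 = 61568.0 MJ
Useful energy = total * eta = 61568.0 * 0.33 = 20317.44 MJ
Convert to kWh: 20317.44 / 3.6
Useful energy = 5643.73 kWh

5643.73


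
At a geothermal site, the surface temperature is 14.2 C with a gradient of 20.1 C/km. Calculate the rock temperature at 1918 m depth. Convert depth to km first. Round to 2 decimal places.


Convert depth to km: 1918 / 1000 = 1.918 km
Temperature increase = gradient * depth_km = 20.1 * 1.918 = 38.55 C
Temperature at depth = T_surface + delta_T = 14.2 + 38.55
T = 52.75 C

52.75


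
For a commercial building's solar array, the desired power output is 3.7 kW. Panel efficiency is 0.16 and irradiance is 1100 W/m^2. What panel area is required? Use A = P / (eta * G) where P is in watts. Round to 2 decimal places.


Convert target power to watts: P = 3.7 * 1000 = 3700.0 W
Compute denominator: eta * G = 0.16 * 1100 = 176.0
Required area A = P / (eta * G) = 3700.0 / 176.0
A = 21.02 m^2

21.02


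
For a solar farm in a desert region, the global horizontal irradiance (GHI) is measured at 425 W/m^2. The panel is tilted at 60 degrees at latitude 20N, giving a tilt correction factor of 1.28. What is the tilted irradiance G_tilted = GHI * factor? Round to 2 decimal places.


Identify the given values:
  GHI = 425 W/m^2, tilt correction factor = 1.28
Apply the formula G_tilted = GHI * factor:
  G_tilted = 425 * 1.28
  G_tilted = 544.00 W/m^2

544.00


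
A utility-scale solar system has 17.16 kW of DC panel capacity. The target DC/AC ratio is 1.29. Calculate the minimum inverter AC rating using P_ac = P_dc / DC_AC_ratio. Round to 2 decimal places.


The inverter AC capacity is determined by the DC/AC ratio.
Given: P_dc = 17.16 kW, DC/AC ratio = 1.29
P_ac = P_dc / ratio = 17.16 / 1.29
P_ac = 13.30 kW

13.30


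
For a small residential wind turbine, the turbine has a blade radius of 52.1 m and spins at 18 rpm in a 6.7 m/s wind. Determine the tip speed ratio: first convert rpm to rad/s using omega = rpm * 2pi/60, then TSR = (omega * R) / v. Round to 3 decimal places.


Convert rotational speed to rad/s:
  omega = 18 * 2 * pi / 60 = 1.885 rad/s
Compute tip speed:
  v_tip = omega * R = 1.885 * 52.1 = 98.206 m/s
Tip speed ratio:
  TSR = v_tip / v_wind = 98.206 / 6.7 = 14.658

14.658


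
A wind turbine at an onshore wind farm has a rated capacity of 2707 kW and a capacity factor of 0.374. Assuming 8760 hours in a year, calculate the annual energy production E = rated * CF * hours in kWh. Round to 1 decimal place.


Annual energy = rated_kW * capacity_factor * hours_per_year
Given: P_rated = 2707 kW, CF = 0.374, hours = 8760
E = 2707 * 0.374 * 8760
E = 8868781.7 kWh

8868781.7


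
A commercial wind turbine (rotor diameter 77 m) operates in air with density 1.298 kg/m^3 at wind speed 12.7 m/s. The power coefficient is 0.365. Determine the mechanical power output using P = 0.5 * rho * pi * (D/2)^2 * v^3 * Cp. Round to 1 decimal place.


Step 1 -- Compute swept area:
  A = pi * (D/2)^2 = pi * (77/2)^2 = 4656.63 m^2
Step 2 -- Apply wind power equation:
  P = 0.5 * rho * A * v^3 * Cp
  v^3 = 12.7^3 = 2048.383
  P = 0.5 * 1.298 * 4656.63 * 2048.383 * 0.365
  P = 2259540.1 W

2259540.1


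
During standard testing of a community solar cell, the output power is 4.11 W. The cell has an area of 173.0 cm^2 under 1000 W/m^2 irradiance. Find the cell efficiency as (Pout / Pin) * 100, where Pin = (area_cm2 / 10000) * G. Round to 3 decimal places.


First compute the input power:
  Pin = area_cm2 / 10000 * G = 173.0 / 10000 * 1000 = 17.3 W
Then compute efficiency:
  Efficiency = (Pout / Pin) * 100 = (4.11 / 17.3) * 100
  Efficiency = 23.757%

23.757


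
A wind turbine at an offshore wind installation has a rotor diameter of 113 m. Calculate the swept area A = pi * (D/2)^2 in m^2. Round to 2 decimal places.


Compute the rotor radius:
  r = D / 2 = 113 / 2 = 56.5 m
Calculate swept area:
  A = pi * r^2 = pi * 56.5^2
  A = 10028.75 m^2

10028.75


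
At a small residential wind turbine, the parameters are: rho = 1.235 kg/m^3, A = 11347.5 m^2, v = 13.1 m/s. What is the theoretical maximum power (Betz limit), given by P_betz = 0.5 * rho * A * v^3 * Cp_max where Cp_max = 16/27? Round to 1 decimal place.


The Betz coefficient Cp_max = 16/27 = 0.5926
v^3 = 13.1^3 = 2248.091
P_betz = 0.5 * rho * A * v^3 * Cp_max
P_betz = 0.5 * 1.235 * 11347.5 * 2248.091 * 0.5926
P_betz = 9334848.2 W

9334848.2


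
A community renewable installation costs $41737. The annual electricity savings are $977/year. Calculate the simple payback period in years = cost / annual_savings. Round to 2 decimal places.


Simple payback period = initial cost / annual savings
Payback = 41737 / 977
Payback = 42.72 years

42.72


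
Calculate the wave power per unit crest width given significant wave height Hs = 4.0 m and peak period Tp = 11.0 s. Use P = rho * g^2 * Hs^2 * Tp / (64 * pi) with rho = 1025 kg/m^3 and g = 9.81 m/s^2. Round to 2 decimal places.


Apply wave power formula:
  g^2 = 9.81^2 = 96.2361
  Hs^2 = 4.0^2 = 16.0
  Numerator = rho * g^2 * Hs^2 * Tp = 1025 * 96.2361 * 16.0 * 11.0 = 17360992.44
  Denominator = 64 * pi = 201.0619
  P = 17360992.44 / 201.0619 = 86346.49 W/m

86346.49


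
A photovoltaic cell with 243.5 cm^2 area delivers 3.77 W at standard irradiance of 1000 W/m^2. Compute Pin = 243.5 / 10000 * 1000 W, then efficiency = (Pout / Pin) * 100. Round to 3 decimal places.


First compute the input power:
  Pin = area_cm2 / 10000 * G = 243.5 / 10000 * 1000 = 24.35 W
Then compute efficiency:
  Efficiency = (Pout / Pin) * 100 = (3.77 / 24.35) * 100
  Efficiency = 15.483%

15.483


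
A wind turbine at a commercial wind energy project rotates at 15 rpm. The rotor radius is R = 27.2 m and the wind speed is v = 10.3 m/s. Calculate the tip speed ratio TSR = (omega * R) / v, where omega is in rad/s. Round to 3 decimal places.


Convert rotational speed to rad/s:
  omega = 15 * 2 * pi / 60 = 1.5708 rad/s
Compute tip speed:
  v_tip = omega * R = 1.5708 * 27.2 = 42.726 m/s
Tip speed ratio:
  TSR = v_tip / v_wind = 42.726 / 10.3 = 4.148

4.148


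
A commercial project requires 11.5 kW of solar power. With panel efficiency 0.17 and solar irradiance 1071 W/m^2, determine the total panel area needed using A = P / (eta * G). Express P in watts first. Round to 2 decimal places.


Convert target power to watts: P = 11.5 * 1000 = 11500.0 W
Compute denominator: eta * G = 0.17 * 1071 = 182.07
Required area A = P / (eta * G) = 11500.0 / 182.07
A = 63.16 m^2

63.16


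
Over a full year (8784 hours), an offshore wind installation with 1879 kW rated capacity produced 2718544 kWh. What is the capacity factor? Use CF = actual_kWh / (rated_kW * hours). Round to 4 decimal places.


Capacity factor = actual output / maximum possible output
Maximum possible = rated * hours = 1879 * 8784 = 16505136 kWh
CF = 2718544 / 16505136
CF = 0.1647

0.1647


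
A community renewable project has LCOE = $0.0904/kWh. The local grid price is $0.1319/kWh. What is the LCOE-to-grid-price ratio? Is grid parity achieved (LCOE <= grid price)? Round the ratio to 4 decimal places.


Compare LCOE to grid price:
  LCOE = $0.0904/kWh, Grid price = $0.1319/kWh
  Ratio = LCOE / grid_price = 0.0904 / 0.1319 = 0.6854
  Grid parity achieved (ratio <= 1)? yes

0.6854


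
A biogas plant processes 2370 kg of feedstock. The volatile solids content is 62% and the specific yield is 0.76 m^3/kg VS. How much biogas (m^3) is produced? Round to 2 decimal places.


Compute volatile solids:
  VS = mass * VS_fraction = 2370 * 0.62 = 1469.4 kg
Calculate biogas volume:
  Biogas = VS * specific_yield = 1469.4 * 0.76
  Biogas = 1116.74 m^3

1116.74


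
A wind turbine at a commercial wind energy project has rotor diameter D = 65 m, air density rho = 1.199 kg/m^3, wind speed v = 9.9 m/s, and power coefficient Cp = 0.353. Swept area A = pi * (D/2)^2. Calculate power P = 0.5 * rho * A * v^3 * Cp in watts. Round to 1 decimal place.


Step 1 -- Compute swept area:
  A = pi * (D/2)^2 = pi * (65/2)^2 = 3318.31 m^2
Step 2 -- Apply wind power equation:
  P = 0.5 * rho * A * v^3 * Cp
  v^3 = 9.9^3 = 970.299
  P = 0.5 * 1.199 * 3318.31 * 970.299 * 0.353
  P = 681374.8 W

681374.8


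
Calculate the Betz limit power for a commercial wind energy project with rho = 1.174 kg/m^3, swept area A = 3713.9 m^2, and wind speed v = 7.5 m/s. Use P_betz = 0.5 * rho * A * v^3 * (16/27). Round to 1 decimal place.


The Betz coefficient Cp_max = 16/27 = 0.5926
v^3 = 7.5^3 = 421.875
P_betz = 0.5 * rho * A * v^3 * Cp_max
P_betz = 0.5 * 1.174 * 3713.9 * 421.875 * 0.5926
P_betz = 545014.8 W

545014.8


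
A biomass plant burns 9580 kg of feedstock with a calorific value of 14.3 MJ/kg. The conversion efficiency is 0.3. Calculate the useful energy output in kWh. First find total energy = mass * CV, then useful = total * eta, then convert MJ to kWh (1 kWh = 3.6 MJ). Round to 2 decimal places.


Total energy = mass * CV = 9580 * 14.3 = 136994.0 MJ
Useful energy = total * eta = 136994.0 * 0.3 = 41098.2 MJ
Convert to kWh: 41098.2 / 3.6
Useful energy = 11416.17 kWh

11416.17


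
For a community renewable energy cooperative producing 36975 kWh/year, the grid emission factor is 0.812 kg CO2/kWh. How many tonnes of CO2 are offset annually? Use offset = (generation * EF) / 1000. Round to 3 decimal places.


CO2 offset in kg = generation * emission_factor
CO2 offset = 36975 * 0.812 = 30023.7 kg
Convert to tonnes:
  CO2 offset = 30023.7 / 1000 = 30.024 tonnes

30.024


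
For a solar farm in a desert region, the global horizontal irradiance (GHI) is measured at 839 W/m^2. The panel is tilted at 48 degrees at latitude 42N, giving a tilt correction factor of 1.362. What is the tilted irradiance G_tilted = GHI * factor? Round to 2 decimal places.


Identify the given values:
  GHI = 839 W/m^2, tilt correction factor = 1.362
Apply the formula G_tilted = GHI * factor:
  G_tilted = 839 * 1.362
  G_tilted = 1142.72 W/m^2

1142.72


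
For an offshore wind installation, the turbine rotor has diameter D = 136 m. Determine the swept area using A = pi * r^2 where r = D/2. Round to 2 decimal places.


Compute the rotor radius:
  r = D / 2 = 136 / 2 = 68.0 m
Calculate swept area:
  A = pi * r^2 = pi * 68.0^2
  A = 14526.72 m^2

14526.72


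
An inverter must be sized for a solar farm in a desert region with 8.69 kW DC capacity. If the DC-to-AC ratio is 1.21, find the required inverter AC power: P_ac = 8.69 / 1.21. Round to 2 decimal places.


The inverter AC capacity is determined by the DC/AC ratio.
Given: P_dc = 8.69 kW, DC/AC ratio = 1.21
P_ac = P_dc / ratio = 8.69 / 1.21
P_ac = 7.18 kW

7.18


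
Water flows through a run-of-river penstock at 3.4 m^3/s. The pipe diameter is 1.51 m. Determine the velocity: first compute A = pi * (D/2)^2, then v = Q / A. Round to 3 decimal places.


Compute pipe cross-sectional area:
  A = pi * (D/2)^2 = pi * (1.51/2)^2 = 1.7908 m^2
Calculate velocity:
  v = Q / A = 3.4 / 1.7908
  v = 1.899 m/s

1.899


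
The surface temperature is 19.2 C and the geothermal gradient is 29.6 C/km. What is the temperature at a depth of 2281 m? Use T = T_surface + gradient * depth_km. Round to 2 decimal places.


Convert depth to km: 2281 / 1000 = 2.281 km
Temperature increase = gradient * depth_km = 29.6 * 2.281 = 67.52 C
Temperature at depth = T_surface + delta_T = 19.2 + 67.52
T = 86.72 C

86.72


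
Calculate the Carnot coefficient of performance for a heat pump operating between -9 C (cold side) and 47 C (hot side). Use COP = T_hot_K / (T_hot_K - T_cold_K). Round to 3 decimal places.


Convert to Kelvin:
  T_hot = 47 + 273.15 = 320.15 K
  T_cold = -9 + 273.15 = 264.15 K
Apply Carnot COP formula:
  COP = T_hot_K / (T_hot_K - T_cold_K) = 320.15 / 56.0
  COP = 5.717

5.717


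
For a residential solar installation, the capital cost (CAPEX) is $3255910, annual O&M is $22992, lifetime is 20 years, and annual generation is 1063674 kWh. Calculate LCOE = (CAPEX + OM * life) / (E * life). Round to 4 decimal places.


Total cost = CAPEX + OM * lifetime = 3255910 + 22992 * 20 = 3255910 + 459840 = 3715750
Total generation = annual * lifetime = 1063674 * 20 = 21273480 kWh
LCOE = 3715750 / 21273480
LCOE = 0.1747 $/kWh

0.1747


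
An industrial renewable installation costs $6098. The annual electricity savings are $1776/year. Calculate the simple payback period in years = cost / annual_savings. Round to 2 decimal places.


Simple payback period = initial cost / annual savings
Payback = 6098 / 1776
Payback = 3.43 years

3.43


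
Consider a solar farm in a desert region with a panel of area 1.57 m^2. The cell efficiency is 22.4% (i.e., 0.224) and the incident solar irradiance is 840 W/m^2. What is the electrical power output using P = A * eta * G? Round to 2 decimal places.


Use the solar power formula P = A * eta * G.
Given: A = 1.57 m^2, eta = 0.224, G = 840 W/m^2
P = 1.57 * 0.224 * 840
P = 295.41 W

295.41


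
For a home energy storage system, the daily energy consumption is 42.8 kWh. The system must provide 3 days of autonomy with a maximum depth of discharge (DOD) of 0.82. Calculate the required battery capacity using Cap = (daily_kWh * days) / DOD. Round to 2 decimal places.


Total energy needed = daily * days = 42.8 * 3 = 128.4 kWh
Account for depth of discharge:
  Cap = total_energy / DOD = 128.4 / 0.82
  Cap = 156.59 kWh

156.59


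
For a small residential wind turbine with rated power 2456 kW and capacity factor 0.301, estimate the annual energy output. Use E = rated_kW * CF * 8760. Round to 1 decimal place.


Annual energy = rated_kW * capacity_factor * hours_per_year
Given: P_rated = 2456 kW, CF = 0.301, hours = 8760
E = 2456 * 0.301 * 8760
E = 6475882.6 kWh

6475882.6


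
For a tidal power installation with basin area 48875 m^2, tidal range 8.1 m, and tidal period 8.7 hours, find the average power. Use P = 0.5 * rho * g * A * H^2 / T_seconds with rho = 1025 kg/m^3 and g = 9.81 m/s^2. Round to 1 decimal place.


Convert period to seconds: T = 8.7 * 3600 = 31320.0 s
H^2 = 8.1^2 = 65.61
P = 0.5 * rho * g * A * H^2 / T
P = 0.5 * 1025 * 9.81 * 48875 * 65.61 / 31320.0
P = 514751.9 W

514751.9


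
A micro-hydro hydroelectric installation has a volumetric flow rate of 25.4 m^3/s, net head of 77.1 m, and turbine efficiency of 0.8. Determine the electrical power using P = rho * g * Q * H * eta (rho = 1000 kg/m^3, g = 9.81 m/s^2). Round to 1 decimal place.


Apply the hydropower formula P = rho * g * Q * H * eta
rho * g = 1000 * 9.81 = 9810.0
P = 9810.0 * 25.4 * 77.1 * 0.8
P = 15369052.3 W

15369052.3
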